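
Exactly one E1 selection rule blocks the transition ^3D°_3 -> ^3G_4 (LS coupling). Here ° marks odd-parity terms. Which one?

the ΔL = 0, ±1 rule

ΔL = 0, ±1 (not L=0↔0): L: 2 → 4, ΔL = +2 — fails.
Parity must change: odd → even — ok.
ΔS = 0: S: 1 → 1 — ok.
ΔJ = 0, ±1 (not J=0↔0): J: 3 → 4, ΔJ = +1 — ok.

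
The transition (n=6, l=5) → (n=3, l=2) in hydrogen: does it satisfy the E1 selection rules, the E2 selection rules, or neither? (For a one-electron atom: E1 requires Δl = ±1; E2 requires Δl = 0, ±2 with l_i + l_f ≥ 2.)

neither

Δl = 2 − 5 = -3; l_i + l_f = 7.
E1 (Δl = ±1): not satisfied.
E2 (Δl = 0,±2, l_i+l_f ≥ 2): not satisfied.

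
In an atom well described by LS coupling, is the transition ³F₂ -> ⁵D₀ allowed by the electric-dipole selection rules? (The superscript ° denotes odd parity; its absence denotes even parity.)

Reading off the term symbols: S 1→2, L 3→2, J 2→0, parity even→even.
Parity must change: even → even — fails.
ΔS = 0: S: 1 → 2 — fails.
ΔL = 0, ±1 (not L=0↔0): L: 3 → 2, ΔL = -1 — ok.
ΔJ = 0, ±1 (not J=0↔0): J: 2 → 0, ΔJ = -2 — fails.
Rule(s) violated: parity, ΔS, ΔJ.

forbidden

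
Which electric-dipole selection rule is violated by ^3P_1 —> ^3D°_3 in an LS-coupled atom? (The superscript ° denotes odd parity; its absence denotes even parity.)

the ΔJ = 0, ±1 rule

Initial level: S=1, L=1, J=1, parity even. Final level: S=1, L=2, J=3, parity odd.
Parity must change: even → odd — satisfied.
ΔS = 0: S: 1 → 1 — satisfied.
ΔL = 0, ±1 (not L=0↔0): L: 1 → 2, ΔL = +1 — satisfied.
ΔJ = 0, ±1 (not J=0↔0): J: 1 → 3, ΔJ = +2 — violated.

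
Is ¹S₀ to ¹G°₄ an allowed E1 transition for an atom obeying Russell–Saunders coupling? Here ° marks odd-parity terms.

Reading off the term symbols: S 0→0, L 0→4, J 0→4, parity even→odd.
Parity must change: even → odd — passes.
ΔS = 0: S: 0 → 0 — passes.
ΔL = 0, ±1 (not L=0↔0): L: 0 → 4, ΔL = +4 — fails.
ΔJ = 0, ±1 (not J=0↔0): J: 0 → 4, ΔJ = +4 — fails.
Rule(s) violated: ΔL, ΔJ.

forbidden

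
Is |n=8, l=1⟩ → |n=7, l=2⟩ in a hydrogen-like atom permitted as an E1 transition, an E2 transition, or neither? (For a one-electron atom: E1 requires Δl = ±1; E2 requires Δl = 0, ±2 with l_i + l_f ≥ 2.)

E1

Δl = 2 − 1 = +1; l_i + l_f = 3.
E1 (Δl = ±1): satisfied.
E2 (Δl = 0,±2, l_i+l_f ≥ 2): not satisfied.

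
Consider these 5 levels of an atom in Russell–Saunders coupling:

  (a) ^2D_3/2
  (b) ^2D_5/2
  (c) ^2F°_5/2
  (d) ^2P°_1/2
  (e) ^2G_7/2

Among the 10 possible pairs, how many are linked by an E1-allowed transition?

4

(a)–(b): forbidden (parity).
(a)–(c): allowed.
(a)–(d): allowed.
(a)–(e): forbidden (parity, ΔL, ΔJ).
(b)–(c): allowed.
(b)–(d): forbidden (ΔJ).
(b)–(e): forbidden (parity, ΔL).
(c)–(d): forbidden (parity, ΔL, ΔJ).
(c)–(e): allowed.
(d)–(e): forbidden (ΔL, ΔJ).
Allowed pairs: 4 of 10.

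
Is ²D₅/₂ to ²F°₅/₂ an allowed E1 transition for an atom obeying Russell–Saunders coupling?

Initial level: S=1/2, L=2, J=5/2, parity even. Final level: S=1/2, L=3, J=5/2, parity odd.
Parity must change: even → odd — satisfied.
ΔS = 0: S: 1/2 → 1/2 — satisfied.
ΔL = 0, ±1 (not L=0↔0): L: 2 → 3, ΔL = +1 — satisfied.
ΔJ = 0, ±1 (not J=0↔0): J: 5/2 → 5/2, ΔJ = +0 — satisfied.
All four E1 rules are satisfied.

allowed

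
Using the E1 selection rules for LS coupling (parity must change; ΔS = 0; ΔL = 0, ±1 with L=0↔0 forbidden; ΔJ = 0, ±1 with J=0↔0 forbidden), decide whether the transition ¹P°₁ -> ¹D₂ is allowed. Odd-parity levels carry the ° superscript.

Reading off the term symbols: S 0→0, L 1→2, J 1→2, parity odd→even.
Parity must change: odd → even — passes.
ΔS = 0: S: 0 → 0 — passes.
ΔL = 0, ±1 (not L=0↔0): L: 1 → 2, ΔL = +1 — passes.
ΔJ = 0, ±1 (not J=0↔0): J: 1 → 2, ΔJ = +1 — passes.
All four E1 rules are satisfied.

allowed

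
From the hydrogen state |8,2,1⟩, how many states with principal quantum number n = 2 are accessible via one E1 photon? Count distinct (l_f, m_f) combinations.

2

E1 requires Δl = ±1, so l_f ∈ {1, 3}; with 0 ≤ l_f ≤ n_f−1 = 1, the allowed l_f values are {1}.
For l_f = 1: m_f ∈ {m_i−1, m_i, m_i+1} ∩ [−1, 1] = {0, 1} → 2 states.
Total: 2.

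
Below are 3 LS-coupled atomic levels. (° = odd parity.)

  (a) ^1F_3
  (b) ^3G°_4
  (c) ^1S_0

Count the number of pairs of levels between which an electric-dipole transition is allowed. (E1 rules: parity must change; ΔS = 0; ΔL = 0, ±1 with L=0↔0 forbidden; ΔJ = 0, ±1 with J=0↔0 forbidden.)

(a)–(b): forbidden (ΔS).
(a)–(c): forbidden (parity, ΔL, ΔJ).
(b)–(c): forbidden (ΔS, ΔL, ΔJ).
Allowed pairs: 0 of 3.

0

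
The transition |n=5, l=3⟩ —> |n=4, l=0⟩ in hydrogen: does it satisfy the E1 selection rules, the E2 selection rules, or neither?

neither

Δl = 0 − 3 = -3; l_i + l_f = 3.
E1 (Δl = ±1): not satisfied.
E2 (Δl = 0,±2, l_i+l_f ≥ 2): not satisfied.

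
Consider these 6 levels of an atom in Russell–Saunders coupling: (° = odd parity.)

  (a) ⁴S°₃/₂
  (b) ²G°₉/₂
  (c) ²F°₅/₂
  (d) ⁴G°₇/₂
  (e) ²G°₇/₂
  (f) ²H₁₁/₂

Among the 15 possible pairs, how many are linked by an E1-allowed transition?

1

(a)–(b): forbidden (parity, ΔS, ΔL, ΔJ).
(a)–(c): forbidden (parity, ΔS, ΔL).
(a)–(d): forbidden (parity, ΔL, ΔJ).
(a)–(e): forbidden (parity, ΔS, ΔL, ΔJ).
(a)–(f): forbidden (ΔS, ΔL, ΔJ).
(b)–(c): forbidden (parity, ΔJ).
(b)–(d): forbidden (parity, ΔS).
(b)–(e): forbidden (parity).
(b)–(f): allowed.
(c)–(d): forbidden (parity, ΔS).
(c)–(e): forbidden (parity).
(c)–(f): forbidden (ΔL, ΔJ).
(d)–(e): forbidden (parity, ΔS).
(d)–(f): forbidden (ΔS, ΔJ).
(e)–(f): forbidden (ΔJ).
Allowed pairs: 1 of 15.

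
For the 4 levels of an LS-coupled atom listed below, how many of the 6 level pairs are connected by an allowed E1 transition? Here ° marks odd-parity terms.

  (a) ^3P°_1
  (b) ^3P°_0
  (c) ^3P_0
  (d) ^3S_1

(a)–(b): forbidden (parity).
(a)–(c): allowed.
(a)–(d): allowed.
(b)–(c): forbidden (ΔJ).
(b)–(d): allowed.
(c)–(d): forbidden (parity).
Allowed pairs: 3 of 6.

3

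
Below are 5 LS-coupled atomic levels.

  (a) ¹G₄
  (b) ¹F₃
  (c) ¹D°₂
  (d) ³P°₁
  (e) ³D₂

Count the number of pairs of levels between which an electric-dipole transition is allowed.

2

(a)–(b): forbidden (parity).
(a)–(c): forbidden (ΔL, ΔJ).
(a)–(d): forbidden (ΔS, ΔL, ΔJ).
(a)–(e): forbidden (parity, ΔS, ΔL, ΔJ).
(b)–(c): allowed.
(b)–(d): forbidden (ΔS, ΔL, ΔJ).
(b)–(e): forbidden (parity, ΔS).
(c)–(d): forbidden (parity, ΔS).
(c)–(e): forbidden (ΔS).
(d)–(e): allowed.
Allowed pairs: 2 of 10.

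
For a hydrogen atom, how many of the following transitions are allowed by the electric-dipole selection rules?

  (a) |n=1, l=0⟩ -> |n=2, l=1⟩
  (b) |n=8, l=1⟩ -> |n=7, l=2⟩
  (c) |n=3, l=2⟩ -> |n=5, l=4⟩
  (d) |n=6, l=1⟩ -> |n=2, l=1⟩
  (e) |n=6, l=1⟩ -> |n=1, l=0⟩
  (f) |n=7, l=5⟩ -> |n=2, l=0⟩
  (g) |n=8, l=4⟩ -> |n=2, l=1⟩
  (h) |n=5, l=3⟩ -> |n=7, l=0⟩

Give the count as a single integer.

3

(a) allowed
(b) allowed
(c) forbidden — Δl = +2 (E1 requires Δl = ±1)
(d) forbidden — Δl = +0 (E1 requires Δl = ±1)
(e) allowed
(f) forbidden — Δl = -5 (E1 requires Δl = ±1)
(g) forbidden — Δl = -3 (E1 requires Δl = ±1)
(h) forbidden — Δl = -3 (E1 requires Δl = ±1)
Total allowed: 3 of 8.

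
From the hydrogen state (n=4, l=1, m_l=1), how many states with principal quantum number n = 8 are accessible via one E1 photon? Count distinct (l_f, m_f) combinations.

E1 requires Δl = ±1, so l_f ∈ {0, 2}; with 0 ≤ l_f ≤ n_f−1 = 7, the allowed l_f values are {0, 2}.
For l_f = 0: m_f ∈ {m_i−1, m_i, m_i+1} ∩ [−0, 0] = {0} → 1 state.
For l_f = 2: m_f ∈ {m_i−1, m_i, m_i+1} ∩ [−2, 2] = {0, 1, 2} → 3 states.
Total: 4.

4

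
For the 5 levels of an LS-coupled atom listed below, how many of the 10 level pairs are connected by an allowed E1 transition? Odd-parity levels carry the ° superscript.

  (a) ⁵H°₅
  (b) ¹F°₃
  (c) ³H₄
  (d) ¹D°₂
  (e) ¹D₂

2

(a)–(b): forbidden (parity, ΔS, ΔL, ΔJ).
(a)–(c): forbidden (ΔS).
(a)–(d): forbidden (parity, ΔS, ΔL, ΔJ).
(a)–(e): forbidden (ΔS, ΔL, ΔJ).
(b)–(c): forbidden (ΔS, ΔL).
(b)–(d): forbidden (parity).
(b)–(e): allowed.
(c)–(d): forbidden (ΔS, ΔL, ΔJ).
(c)–(e): forbidden (parity, ΔS, ΔL, ΔJ).
(d)–(e): allowed.
Allowed pairs: 2 of 10.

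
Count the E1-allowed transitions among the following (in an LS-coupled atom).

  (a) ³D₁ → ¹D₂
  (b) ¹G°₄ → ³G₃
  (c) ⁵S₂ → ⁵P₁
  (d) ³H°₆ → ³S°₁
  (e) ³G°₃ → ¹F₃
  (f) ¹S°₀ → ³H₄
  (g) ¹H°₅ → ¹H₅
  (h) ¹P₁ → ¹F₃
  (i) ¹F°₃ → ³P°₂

1

(a) forbidden (parity, ΔS fail)
(b) forbidden (ΔS fails)
(c) forbidden (parity fails)
(d) forbidden (parity, ΔL, ΔJ fail)
(e) forbidden (ΔS fails)
(f) forbidden (ΔS, ΔL, ΔJ fail)
(g) allowed
(h) forbidden (parity, ΔL, ΔJ fail)
(i) forbidden (parity, ΔS, ΔL fail)
Total allowed: 1 of 9.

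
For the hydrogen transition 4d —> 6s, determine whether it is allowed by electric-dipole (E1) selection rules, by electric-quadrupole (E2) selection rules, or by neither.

E2

Δl = 0 − 2 = -2; l_i + l_f = 2.
E1 (Δl = ±1): not satisfied.
E2 (Δl = 0,±2, l_i+l_f ≥ 2): satisfied.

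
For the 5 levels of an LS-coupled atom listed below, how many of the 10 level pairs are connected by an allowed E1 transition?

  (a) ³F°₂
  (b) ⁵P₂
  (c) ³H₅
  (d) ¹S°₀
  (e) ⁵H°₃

(a)–(b): forbidden (ΔS, ΔL).
(a)–(c): forbidden (ΔL, ΔJ).
(a)–(d): forbidden (parity, ΔS, ΔL, ΔJ).
(a)–(e): forbidden (parity, ΔS, ΔL).
(b)–(c): forbidden (parity, ΔS, ΔL, ΔJ).
(b)–(d): forbidden (ΔS, ΔJ).
(b)–(e): forbidden (ΔL).
(c)–(d): forbidden (ΔS, ΔL, ΔJ).
(c)–(e): forbidden (ΔS, ΔJ).
(d)–(e): forbidden (parity, ΔS, ΔL, ΔJ).
Allowed pairs: 0 of 10.

0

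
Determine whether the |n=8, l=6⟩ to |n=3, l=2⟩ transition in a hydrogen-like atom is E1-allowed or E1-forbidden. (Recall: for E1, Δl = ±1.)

forbidden

Initial l = 6, final l = 2, so Δl = -4. E1 requires Δl = ±1: violated.
The transition is electric-dipole forbidden.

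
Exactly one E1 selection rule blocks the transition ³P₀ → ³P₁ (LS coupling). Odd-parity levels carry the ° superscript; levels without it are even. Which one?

Initial level: S=1, L=1, J=0, parity even. Final level: S=1, L=1, J=1, parity even.
ΔL = 0, ±1 (not L=0↔0): L: 1 → 1, ΔL = +0 — ok.
ΔS = 0: S: 1 → 1 — ok.
Parity must change: even → even — fails.
ΔJ = 0, ±1 (not J=0↔0): J: 0 → 1, ΔJ = +1 — ok.

parity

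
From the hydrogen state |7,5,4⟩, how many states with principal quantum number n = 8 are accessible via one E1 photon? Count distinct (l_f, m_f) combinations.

5

E1 requires Δl = ±1, so l_f ∈ {4, 6}; with 0 ≤ l_f ≤ n_f−1 = 7, the allowed l_f values are {4, 6}.
For l_f = 4: m_f ∈ {m_i−1, m_i, m_i+1} ∩ [−4, 4] = {3, 4} → 2 states.
For l_f = 6: m_f ∈ {m_i−1, m_i, m_i+1} ∩ [−6, 6] = {3, 4, 5} → 3 states.
Total: 5.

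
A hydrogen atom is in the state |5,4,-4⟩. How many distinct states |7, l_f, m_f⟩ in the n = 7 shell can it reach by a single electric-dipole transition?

4

E1 requires Δl = ±1, so l_f ∈ {3, 5}; with 0 ≤ l_f ≤ n_f−1 = 6, the allowed l_f values are {3, 5}.
For l_f = 3: m_f ∈ {m_i−1, m_i, m_i+1} ∩ [−3, 3] = {-3} → 1 state.
For l_f = 5: m_f ∈ {m_i−1, m_i, m_i+1} ∩ [−5, 5] = {-5, -4, -3} → 3 states.
Total: 4.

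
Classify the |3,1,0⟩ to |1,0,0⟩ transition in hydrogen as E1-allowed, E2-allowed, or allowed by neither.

Δl = 0 − 1 = -1; l_i + l_f = 1.
Δm_l = +0.
E1 (Δl = ±1, |Δm_l| ≤ 1): satisfied.
E2 (Δl = 0,±2, l_i+l_f ≥ 2, |Δm_l| ≤ 2): not satisfied.

E1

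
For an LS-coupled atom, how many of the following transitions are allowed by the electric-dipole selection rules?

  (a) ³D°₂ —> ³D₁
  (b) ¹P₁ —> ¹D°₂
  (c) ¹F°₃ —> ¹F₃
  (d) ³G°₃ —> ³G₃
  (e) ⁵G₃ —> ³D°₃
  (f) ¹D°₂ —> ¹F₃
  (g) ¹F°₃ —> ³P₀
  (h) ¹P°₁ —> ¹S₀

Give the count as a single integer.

6

(a) allowed
(b) allowed
(c) allowed
(d) allowed
(e) forbidden (ΔS, ΔL fail)
(f) allowed
(g) forbidden (ΔS, ΔL, ΔJ fail)
(h) allowed
Total allowed: 6 of 8.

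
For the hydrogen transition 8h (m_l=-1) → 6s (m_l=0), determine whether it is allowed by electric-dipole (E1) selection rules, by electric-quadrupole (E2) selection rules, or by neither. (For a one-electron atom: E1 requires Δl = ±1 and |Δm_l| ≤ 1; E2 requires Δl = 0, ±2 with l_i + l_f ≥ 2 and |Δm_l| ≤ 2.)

neither

Δl = 0 − 5 = -5; l_i + l_f = 5.
Δm_l = +1.
E1 (Δl = ±1, |Δm_l| ≤ 1): not satisfied.
E2 (Δl = 0,±2, l_i+l_f ≥ 2, |Δm_l| ≤ 2): not satisfied.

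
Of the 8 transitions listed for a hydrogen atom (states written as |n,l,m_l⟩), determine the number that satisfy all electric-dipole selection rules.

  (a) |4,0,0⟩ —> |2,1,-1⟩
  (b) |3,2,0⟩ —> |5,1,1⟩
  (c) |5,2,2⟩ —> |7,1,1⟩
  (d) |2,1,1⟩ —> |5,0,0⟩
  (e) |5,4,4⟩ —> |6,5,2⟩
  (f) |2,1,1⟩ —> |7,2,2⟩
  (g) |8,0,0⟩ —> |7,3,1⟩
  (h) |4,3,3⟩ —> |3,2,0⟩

5

(a) allowed
(b) allowed
(c) allowed
(d) allowed
(e) forbidden — Δm_l = -2 (E1 requires Δm_l = 0, ±1)
(f) allowed
(g) forbidden — Δl = +3 (E1 requires Δl = ±1)
(h) forbidden — Δm_l = -3 (E1 requires Δm_l = 0, ±1)
Total allowed: 5 of 8.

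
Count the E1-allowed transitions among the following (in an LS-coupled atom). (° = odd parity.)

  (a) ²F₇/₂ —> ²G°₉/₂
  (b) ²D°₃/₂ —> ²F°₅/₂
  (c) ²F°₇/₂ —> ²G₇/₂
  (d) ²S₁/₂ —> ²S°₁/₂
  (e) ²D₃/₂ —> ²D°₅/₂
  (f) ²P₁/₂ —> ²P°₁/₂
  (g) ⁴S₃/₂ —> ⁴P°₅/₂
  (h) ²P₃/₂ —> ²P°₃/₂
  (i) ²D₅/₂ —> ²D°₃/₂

(a) allowed
(b) forbidden (parity fails)
(c) allowed
(d) forbidden (ΔL fails)
(e) allowed
(f) allowed
(g) allowed
(h) allowed
(i) allowed
Total allowed: 7 of 9.

7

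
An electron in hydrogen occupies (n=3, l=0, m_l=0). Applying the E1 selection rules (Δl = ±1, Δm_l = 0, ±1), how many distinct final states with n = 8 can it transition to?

E1 requires Δl = ±1, so l_f ∈ {-1, 1}; with 0 ≤ l_f ≤ n_f−1 = 7, the allowed l_f values are {1}.
For l_f = 1: m_f ∈ {m_i−1, m_i, m_i+1} ∩ [−1, 1] = {-1, 0, 1} → 3 states.
Total: 3.

3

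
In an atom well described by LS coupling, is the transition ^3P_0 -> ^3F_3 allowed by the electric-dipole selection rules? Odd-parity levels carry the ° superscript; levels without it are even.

ΔL = 0, ±1 (not L=0↔0): L: 1 → 3, ΔL = +2 — violated.
ΔJ = 0, ±1 (not J=0↔0): J: 0 → 3, ΔJ = +3 — violated.
Parity must change: even → even — violated.
ΔS = 0: S: 1 → 1 — satisfied.
Rule(s) violated: parity, ΔL, ΔJ.

forbidden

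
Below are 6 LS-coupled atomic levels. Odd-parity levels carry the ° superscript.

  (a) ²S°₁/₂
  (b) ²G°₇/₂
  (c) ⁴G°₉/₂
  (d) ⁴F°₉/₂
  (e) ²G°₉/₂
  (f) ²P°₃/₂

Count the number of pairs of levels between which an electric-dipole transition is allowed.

(a)–(b): forbidden (parity, ΔL, ΔJ).
(a)–(c): forbidden (parity, ΔS, ΔL, ΔJ).
(a)–(d): forbidden (parity, ΔS, ΔL, ΔJ).
(a)–(e): forbidden (parity, ΔL, ΔJ).
(a)–(f): forbidden (parity).
(b)–(c): forbidden (parity, ΔS).
(b)–(d): forbidden (parity, ΔS).
(b)–(e): forbidden (parity).
(b)–(f): forbidden (parity, ΔL, ΔJ).
(c)–(d): forbidden (parity).
(c)–(e): forbidden (parity, ΔS).
(c)–(f): forbidden (parity, ΔS, ΔL, ΔJ).
(d)–(e): forbidden (parity, ΔS).
(d)–(f): forbidden (parity, ΔS, ΔL, ΔJ).
(e)–(f): forbidden (parity, ΔL, ΔJ).
Allowed pairs: 0 of 15.

0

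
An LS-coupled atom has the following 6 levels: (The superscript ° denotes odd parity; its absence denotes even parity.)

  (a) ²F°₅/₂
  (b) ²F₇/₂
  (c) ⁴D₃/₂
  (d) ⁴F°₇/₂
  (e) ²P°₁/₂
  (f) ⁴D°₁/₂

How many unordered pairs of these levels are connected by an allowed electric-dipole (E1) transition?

2

(a)–(b): allowed.
(a)–(c): forbidden (ΔS).
(a)–(d): forbidden (parity, ΔS).
(a)–(e): forbidden (parity, ΔL, ΔJ).
(a)–(f): forbidden (parity, ΔS, ΔJ).
(b)–(c): forbidden (parity, ΔS, ΔJ).
(b)–(d): forbidden (ΔS).
(b)–(e): forbidden (ΔL, ΔJ).
(b)–(f): forbidden (ΔS, ΔJ).
(c)–(d): forbidden (ΔJ).
(c)–(e): forbidden (ΔS).
(c)–(f): allowed.
(d)–(e): forbidden (parity, ΔS, ΔL, ΔJ).
(d)–(f): forbidden (parity, ΔJ).
(e)–(f): forbidden (parity, ΔS).
Allowed pairs: 2 of 15.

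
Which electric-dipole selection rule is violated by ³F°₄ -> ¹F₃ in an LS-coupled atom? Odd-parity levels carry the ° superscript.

the ΔS = 0 rule

Reading off the term symbols: S 1→0, L 3→3, J 4→3, parity odd→even.
Parity must change: odd → even — satisfied.
ΔS = 0: S: 1 → 0 — violated.
ΔL = 0, ±1 (not L=0↔0): L: 3 → 3, ΔL = +0 — satisfied.
ΔJ = 0, ±1 (not J=0↔0): J: 4 → 3, ΔJ = -1 — satisfied.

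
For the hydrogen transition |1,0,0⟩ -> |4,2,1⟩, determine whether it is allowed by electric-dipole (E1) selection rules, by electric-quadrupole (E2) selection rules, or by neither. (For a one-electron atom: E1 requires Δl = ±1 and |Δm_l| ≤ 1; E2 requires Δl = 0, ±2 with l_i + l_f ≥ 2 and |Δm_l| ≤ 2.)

Δl = 2 − 0 = +2; l_i + l_f = 2.
Δm_l = +1.
E1 (Δl = ±1, |Δm_l| ≤ 1): not satisfied.
E2 (Δl = 0,±2, l_i+l_f ≥ 2, |Δm_l| ≤ 2): satisfied.

E2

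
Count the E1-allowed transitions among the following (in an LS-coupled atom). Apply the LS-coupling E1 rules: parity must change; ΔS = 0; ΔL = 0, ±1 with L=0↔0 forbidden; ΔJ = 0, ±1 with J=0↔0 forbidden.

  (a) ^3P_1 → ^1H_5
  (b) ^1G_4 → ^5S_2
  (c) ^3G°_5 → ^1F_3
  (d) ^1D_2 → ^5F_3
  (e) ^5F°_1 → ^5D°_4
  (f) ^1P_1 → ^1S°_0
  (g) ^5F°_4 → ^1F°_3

(a) forbidden (parity, ΔS, ΔL, ΔJ fail)
(b) forbidden (parity, ΔS, ΔL, ΔJ fail)
(c) forbidden (ΔS, ΔJ fail)
(d) forbidden (parity, ΔS fail)
(e) forbidden (parity, ΔJ fail)
(f) allowed
(g) forbidden (parity, ΔS fail)
Total allowed: 1 of 7.

1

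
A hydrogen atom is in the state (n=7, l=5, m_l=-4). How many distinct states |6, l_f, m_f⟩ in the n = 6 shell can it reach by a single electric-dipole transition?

2

E1 requires Δl = ±1, so l_f ∈ {4, 6}; with 0 ≤ l_f ≤ n_f−1 = 5, the allowed l_f values are {4}.
For l_f = 4: m_f ∈ {m_i−1, m_i, m_i+1} ∩ [−4, 4] = {-4, -3} → 2 states.
Total: 2.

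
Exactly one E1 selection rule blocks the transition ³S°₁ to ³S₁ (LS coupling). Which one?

the L=0 ↔ L=0 exclusion

Reading off the term symbols: S 1→1, L 0→0, J 1→1, parity odd→even.
ΔS = 0: S: 1 → 1 — passes.
ΔJ = 0, ±1 (not J=0↔0): J: 1 → 1, ΔJ = +0 — passes.
Parity must change: odd → even — passes.
ΔL = 0, ±1 (not L=0↔0): L: 0 → 0, ΔL = +0 — fails.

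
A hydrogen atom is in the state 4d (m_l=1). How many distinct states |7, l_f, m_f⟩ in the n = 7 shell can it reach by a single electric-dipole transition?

E1 requires Δl = ±1, so l_f ∈ {1, 3}; with 0 ≤ l_f ≤ n_f−1 = 6, the allowed l_f values are {1, 3}.
For l_f = 1: m_f ∈ {m_i−1, m_i, m_i+1} ∩ [−1, 1] = {0, 1} → 2 states.
For l_f = 3: m_f ∈ {m_i−1, m_i, m_i+1} ∩ [−3, 3] = {0, 1, 2} → 3 states.
Total: 5.

5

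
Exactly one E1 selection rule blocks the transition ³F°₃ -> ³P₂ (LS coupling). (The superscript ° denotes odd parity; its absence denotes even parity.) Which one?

the ΔL = 0, ±1 rule

Reading off the term symbols: S 1→1, L 3→1, J 3→2, parity odd→even.
Parity must change: odd → even — ok.
ΔS = 0: S: 1 → 1 — ok.
ΔL = 0, ±1 (not L=0↔0): L: 3 → 1, ΔL = -2 — fails.
ΔJ = 0, ±1 (not J=0↔0): J: 3 → 2, ΔJ = -1 — ok.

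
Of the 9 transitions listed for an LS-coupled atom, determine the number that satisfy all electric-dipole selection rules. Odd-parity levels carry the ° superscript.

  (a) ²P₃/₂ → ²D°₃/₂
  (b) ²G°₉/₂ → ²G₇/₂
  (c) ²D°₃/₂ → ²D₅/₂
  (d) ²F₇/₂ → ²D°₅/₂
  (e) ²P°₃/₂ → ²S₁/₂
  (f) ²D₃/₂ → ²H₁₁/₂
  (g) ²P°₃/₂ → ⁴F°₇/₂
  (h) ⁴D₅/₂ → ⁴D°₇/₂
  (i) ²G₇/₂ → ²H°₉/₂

(a) allowed
(b) allowed
(c) allowed
(d) allowed
(e) allowed
(f) forbidden (parity, ΔL, ΔJ fail)
(g) forbidden (parity, ΔS, ΔL, ΔJ fail)
(h) allowed
(i) allowed
Total allowed: 7 of 9.

7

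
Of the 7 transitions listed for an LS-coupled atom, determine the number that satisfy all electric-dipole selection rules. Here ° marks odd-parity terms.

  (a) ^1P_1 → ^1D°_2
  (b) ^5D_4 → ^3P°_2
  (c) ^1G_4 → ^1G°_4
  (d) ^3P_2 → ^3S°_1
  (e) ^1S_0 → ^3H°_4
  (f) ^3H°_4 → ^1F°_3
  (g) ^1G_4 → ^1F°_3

(a) allowed
(b) forbidden (ΔS, ΔJ fail)
(c) allowed
(d) allowed
(e) forbidden (ΔS, ΔL, ΔJ fail)
(f) forbidden (parity, ΔS, ΔL fail)
(g) allowed
Total allowed: 4 of 7.

4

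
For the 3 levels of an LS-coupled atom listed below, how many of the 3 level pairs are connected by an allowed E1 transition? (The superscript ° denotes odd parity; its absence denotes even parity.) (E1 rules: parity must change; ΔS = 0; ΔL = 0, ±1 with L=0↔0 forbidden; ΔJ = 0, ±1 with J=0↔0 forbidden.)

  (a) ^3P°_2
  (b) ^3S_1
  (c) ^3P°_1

(a)–(b): allowed.
(a)–(c): forbidden (parity).
(b)–(c): allowed.
Allowed pairs: 2 of 3.

2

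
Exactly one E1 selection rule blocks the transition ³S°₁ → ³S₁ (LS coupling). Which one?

the L=0 ↔ L=0 exclusion

Initial level: S=1, L=0, J=1, parity odd. Final level: S=1, L=0, J=1, parity even.
Parity must change: odd → even — ✓.
ΔS = 0: S: 1 → 1 — ✓.
ΔL = 0, ±1 (not L=0↔0): L: 0 → 0, ΔL = +0 — ✗.
ΔJ = 0, ±1 (not J=0↔0): J: 1 → 1, ΔJ = +0 — ✓.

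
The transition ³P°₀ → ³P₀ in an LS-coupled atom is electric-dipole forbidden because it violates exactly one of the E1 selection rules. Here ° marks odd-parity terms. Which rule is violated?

the J=0 ↔ J=0 exclusion

Initial level: S=1, L=1, J=0, parity odd. Final level: S=1, L=1, J=0, parity even.
ΔS = 0: S: 1 → 1 — passes.
ΔJ = 0, ±1 (not J=0↔0): J: 0 → 0, ΔJ = +0 — fails.
Parity must change: odd → even — passes.
ΔL = 0, ±1 (not L=0↔0): L: 1 → 1, ΔL = +0 — passes.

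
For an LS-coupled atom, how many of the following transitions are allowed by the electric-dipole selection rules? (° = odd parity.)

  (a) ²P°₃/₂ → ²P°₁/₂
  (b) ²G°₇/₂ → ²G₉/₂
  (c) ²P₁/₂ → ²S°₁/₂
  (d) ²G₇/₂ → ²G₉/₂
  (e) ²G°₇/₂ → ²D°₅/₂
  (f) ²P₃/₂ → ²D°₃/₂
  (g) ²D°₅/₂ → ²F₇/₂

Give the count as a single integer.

4

(a) forbidden (parity fails)
(b) allowed
(c) allowed
(d) forbidden (parity fails)
(e) forbidden (parity, ΔL fail)
(f) allowed
(g) allowed
Total allowed: 4 of 7.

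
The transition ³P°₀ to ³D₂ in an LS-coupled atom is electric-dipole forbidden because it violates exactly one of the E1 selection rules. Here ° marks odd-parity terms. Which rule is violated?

Reading off the term symbols: S 1→1, L 1→2, J 0→2, parity odd→even.
Parity must change: odd → even — passes.
ΔS = 0: S: 1 → 1 — passes.
ΔL = 0, ±1 (not L=0↔0): L: 1 → 2, ΔL = +1 — passes.
ΔJ = 0, ±1 (not J=0↔0): J: 0 → 2, ΔJ = +2 — fails.

the ΔJ = 0, ±1 rule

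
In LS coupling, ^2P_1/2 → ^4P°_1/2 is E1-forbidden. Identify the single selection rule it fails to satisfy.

Reading off the term symbols: S 1/2→3/2, L 1→1, J 1/2→1/2, parity even→odd.
Parity must change: even → odd — ✓.
ΔS = 0: S: 1/2 → 3/2 — ✗.
ΔL = 0, ±1 (not L=0↔0): L: 1 → 1, ΔL = +0 — ✓.
ΔJ = 0, ±1 (not J=0↔0): J: 1/2 → 1/2, ΔJ = +0 — ✓.

the ΔS = 0 rule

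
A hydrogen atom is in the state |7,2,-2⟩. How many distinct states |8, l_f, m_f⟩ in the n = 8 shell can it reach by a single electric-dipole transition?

E1 requires Δl = ±1, so l_f ∈ {1, 3}; with 0 ≤ l_f ≤ n_f−1 = 7, the allowed l_f values are {1, 3}.
For l_f = 1: m_f ∈ {m_i−1, m_i, m_i+1} ∩ [−1, 1] = {-1} → 1 state.
For l_f = 3: m_f ∈ {m_i−1, m_i, m_i+1} ∩ [−3, 3] = {-3, -2, -1} → 3 states.
Total: 4.

4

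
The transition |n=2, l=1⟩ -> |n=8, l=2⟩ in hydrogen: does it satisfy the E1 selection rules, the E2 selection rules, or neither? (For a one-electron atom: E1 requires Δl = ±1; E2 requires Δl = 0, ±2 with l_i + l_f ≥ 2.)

E1

Δl = 2 − 1 = +1; l_i + l_f = 3.
E1 (Δl = ±1): satisfied.
E2 (Δl = 0,±2, l_i+l_f ≥ 2): not satisfied.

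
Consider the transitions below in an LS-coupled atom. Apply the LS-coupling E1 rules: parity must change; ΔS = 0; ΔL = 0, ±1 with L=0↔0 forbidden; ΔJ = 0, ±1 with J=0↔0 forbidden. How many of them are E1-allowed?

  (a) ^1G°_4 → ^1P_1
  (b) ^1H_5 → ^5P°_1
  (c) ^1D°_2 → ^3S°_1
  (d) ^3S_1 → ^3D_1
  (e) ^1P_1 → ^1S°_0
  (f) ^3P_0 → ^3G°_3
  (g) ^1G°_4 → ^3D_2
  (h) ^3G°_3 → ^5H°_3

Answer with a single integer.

1

(a) forbidden (ΔL, ΔJ fail)
(b) forbidden (ΔS, ΔL, ΔJ fail)
(c) forbidden (parity, ΔS, ΔL fail)
(d) forbidden (parity, ΔL fail)
(e) allowed
(f) forbidden (ΔL, ΔJ fail)
(g) forbidden (ΔS, ΔL, ΔJ fail)
(h) forbidden (parity, ΔS fail)
Total allowed: 1 of 8.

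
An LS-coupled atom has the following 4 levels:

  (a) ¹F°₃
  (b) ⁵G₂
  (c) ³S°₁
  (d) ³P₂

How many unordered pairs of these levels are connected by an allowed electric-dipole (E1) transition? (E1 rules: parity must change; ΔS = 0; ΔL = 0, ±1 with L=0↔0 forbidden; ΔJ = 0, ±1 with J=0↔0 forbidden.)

(a)–(b): forbidden (ΔS).
(a)–(c): forbidden (parity, ΔS, ΔL, ΔJ).
(a)–(d): forbidden (ΔS, ΔL).
(b)–(c): forbidden (ΔS, ΔL).
(b)–(d): forbidden (parity, ΔS, ΔL).
(c)–(d): allowed.
Allowed pairs: 1 of 6.

1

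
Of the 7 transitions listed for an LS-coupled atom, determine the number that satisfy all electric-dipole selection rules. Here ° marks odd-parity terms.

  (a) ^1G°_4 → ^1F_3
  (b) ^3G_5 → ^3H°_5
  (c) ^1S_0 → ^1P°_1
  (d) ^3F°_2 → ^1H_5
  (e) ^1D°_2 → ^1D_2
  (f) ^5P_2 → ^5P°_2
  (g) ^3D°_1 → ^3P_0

(a) allowed
(b) allowed
(c) allowed
(d) forbidden (ΔS, ΔL, ΔJ fail)
(e) allowed
(f) allowed
(g) allowed
Total allowed: 6 of 7.

6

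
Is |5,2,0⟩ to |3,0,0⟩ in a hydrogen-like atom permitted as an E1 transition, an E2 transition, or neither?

E2

Δl = 0 − 2 = -2; l_i + l_f = 2.
Δm_l = +0.
E1 (Δl = ±1, |Δm_l| ≤ 1): not satisfied.
E2 (Δl = 0,±2, l_i+l_f ≥ 2, |Δm_l| ≤ 2): satisfied.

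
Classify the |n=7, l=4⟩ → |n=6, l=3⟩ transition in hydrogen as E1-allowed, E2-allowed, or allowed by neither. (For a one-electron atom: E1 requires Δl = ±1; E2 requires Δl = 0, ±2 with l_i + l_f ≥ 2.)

Δl = 3 − 4 = -1; l_i + l_f = 7.
E1 (Δl = ±1): satisfied.
E2 (Δl = 0,±2, l_i+l_f ≥ 2): not satisfied.

E1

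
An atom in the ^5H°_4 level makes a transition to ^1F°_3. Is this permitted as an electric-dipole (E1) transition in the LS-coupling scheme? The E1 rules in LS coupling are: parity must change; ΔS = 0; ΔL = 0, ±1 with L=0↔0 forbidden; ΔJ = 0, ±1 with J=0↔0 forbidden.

Reading off the term symbols: S 2→0, L 5→3, J 4→3, parity odd→odd.
Parity must change: odd → odd — fails.
ΔS = 0: S: 2 → 0 — fails.
ΔL = 0, ±1 (not L=0↔0): L: 5 → 3, ΔL = -2 — fails.
ΔJ = 0, ±1 (not J=0↔0): J: 4 → 3, ΔJ = -1 — passes.
Rule(s) violated: parity, ΔS, ΔL.

forbidden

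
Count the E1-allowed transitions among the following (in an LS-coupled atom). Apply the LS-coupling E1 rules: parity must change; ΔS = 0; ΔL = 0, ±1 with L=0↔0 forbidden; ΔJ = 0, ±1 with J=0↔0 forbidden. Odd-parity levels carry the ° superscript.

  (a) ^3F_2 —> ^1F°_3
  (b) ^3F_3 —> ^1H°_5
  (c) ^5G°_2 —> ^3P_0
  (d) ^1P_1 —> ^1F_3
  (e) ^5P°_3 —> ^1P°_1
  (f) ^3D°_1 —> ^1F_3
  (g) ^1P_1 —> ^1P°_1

(a) forbidden (ΔS fails)
(b) forbidden (ΔS, ΔL, ΔJ fail)
(c) forbidden (ΔS, ΔL, ΔJ fail)
(d) forbidden (parity, ΔL, ΔJ fail)
(e) forbidden (parity, ΔS, ΔJ fail)
(f) forbidden (ΔS, ΔJ fail)
(g) allowed
Total allowed: 1 of 7.

1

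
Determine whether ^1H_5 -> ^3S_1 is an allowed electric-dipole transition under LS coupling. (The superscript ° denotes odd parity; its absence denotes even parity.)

forbidden

Parity must change: even → even — violated.
ΔJ = 0, ±1 (not J=0↔0): J: 5 → 1, ΔJ = -4 — violated.
ΔS = 0: S: 0 → 1 — violated.
ΔL = 0, ±1 (not L=0↔0): L: 5 → 0, ΔL = -5 — violated.
Rule(s) violated: parity, ΔS, ΔL, ΔJ.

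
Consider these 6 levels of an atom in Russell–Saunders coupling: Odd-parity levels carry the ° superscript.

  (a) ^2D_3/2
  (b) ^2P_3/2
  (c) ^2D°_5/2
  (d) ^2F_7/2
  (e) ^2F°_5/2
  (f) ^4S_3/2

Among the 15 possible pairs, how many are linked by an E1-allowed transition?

5

(a)–(b): forbidden (parity).
(a)–(c): allowed.
(a)–(d): forbidden (parity, ΔJ).
(a)–(e): allowed.
(a)–(f): forbidden (parity, ΔS, ΔL).
(b)–(c): allowed.
(b)–(d): forbidden (parity, ΔL, ΔJ).
(b)–(e): forbidden (ΔL).
(b)–(f): forbidden (parity, ΔS).
(c)–(d): allowed.
(c)–(e): forbidden (parity).
(c)–(f): forbidden (ΔS, ΔL).
(d)–(e): allowed.
(d)–(f): forbidden (parity, ΔS, ΔL, ΔJ).
(e)–(f): forbidden (ΔS, ΔL).
Allowed pairs: 5 of 15.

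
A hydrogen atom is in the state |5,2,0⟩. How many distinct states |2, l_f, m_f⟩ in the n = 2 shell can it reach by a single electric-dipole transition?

3

E1 requires Δl = ±1, so l_f ∈ {1, 3}; with 0 ≤ l_f ≤ n_f−1 = 1, the allowed l_f values are {1}.
For l_f = 1: m_f ∈ {m_i−1, m_i, m_i+1} ∩ [−1, 1] = {-1, 0, 1} → 3 states.
Total: 3.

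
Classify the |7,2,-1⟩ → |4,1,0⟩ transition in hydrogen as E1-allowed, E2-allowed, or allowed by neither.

E1

Δl = 1 − 2 = -1; l_i + l_f = 3.
Δm_l = +1.
E1 (Δl = ±1, |Δm_l| ≤ 1): satisfied.
E2 (Δl = 0,±2, l_i+l_f ≥ 2, |Δm_l| ≤ 2): not satisfied.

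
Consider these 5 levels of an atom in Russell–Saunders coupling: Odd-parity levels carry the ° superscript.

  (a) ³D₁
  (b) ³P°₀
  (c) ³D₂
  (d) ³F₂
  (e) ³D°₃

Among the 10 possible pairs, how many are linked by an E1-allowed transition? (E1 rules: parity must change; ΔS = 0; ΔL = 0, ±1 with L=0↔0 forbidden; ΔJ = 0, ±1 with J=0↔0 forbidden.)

(a)–(b): allowed.
(a)–(c): forbidden (parity).
(a)–(d): forbidden (parity).
(a)–(e): forbidden (ΔJ).
(b)–(c): forbidden (ΔJ).
(b)–(d): forbidden (ΔL, ΔJ).
(b)–(e): forbidden (parity, ΔJ).
(c)–(d): forbidden (parity).
(c)–(e): allowed.
(d)–(e): allowed.
Allowed pairs: 3 of 10.

3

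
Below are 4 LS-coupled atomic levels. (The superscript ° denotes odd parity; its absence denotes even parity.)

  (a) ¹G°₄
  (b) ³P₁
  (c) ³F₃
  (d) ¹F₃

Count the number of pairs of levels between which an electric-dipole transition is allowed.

(a)–(b): forbidden (ΔS, ΔL, ΔJ).
(a)–(c): forbidden (ΔS).
(a)–(d): allowed.
(b)–(c): forbidden (parity, ΔL, ΔJ).
(b)–(d): forbidden (parity, ΔS, ΔL, ΔJ).
(c)–(d): forbidden (parity, ΔS).
Allowed pairs: 1 of 6.

1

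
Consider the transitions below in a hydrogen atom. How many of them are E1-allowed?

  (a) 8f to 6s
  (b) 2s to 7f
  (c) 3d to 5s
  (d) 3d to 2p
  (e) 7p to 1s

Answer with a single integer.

2

(a) forbidden — Δl = -3 (E1 requires Δl = ±1)
(b) forbidden — Δl = +3 (E1 requires Δl = ±1)
(c) forbidden — Δl = -2 (E1 requires Δl = ±1)
(d) allowed
(e) allowed
Total allowed: 2 of 5.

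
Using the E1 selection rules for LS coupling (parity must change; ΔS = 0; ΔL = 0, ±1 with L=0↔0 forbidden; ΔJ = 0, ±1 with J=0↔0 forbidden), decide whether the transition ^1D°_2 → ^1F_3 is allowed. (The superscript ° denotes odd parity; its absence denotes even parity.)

allowed

ΔJ = 0, ±1 (not J=0↔0): J: 2 → 3, ΔJ = +1 — ok.
ΔS = 0: S: 0 → 0 — ok.
ΔL = 0, ±1 (not L=0↔0): L: 2 → 3, ΔL = +1 — ok.
Parity must change: odd → even — ok.
All four E1 rules are satisfied.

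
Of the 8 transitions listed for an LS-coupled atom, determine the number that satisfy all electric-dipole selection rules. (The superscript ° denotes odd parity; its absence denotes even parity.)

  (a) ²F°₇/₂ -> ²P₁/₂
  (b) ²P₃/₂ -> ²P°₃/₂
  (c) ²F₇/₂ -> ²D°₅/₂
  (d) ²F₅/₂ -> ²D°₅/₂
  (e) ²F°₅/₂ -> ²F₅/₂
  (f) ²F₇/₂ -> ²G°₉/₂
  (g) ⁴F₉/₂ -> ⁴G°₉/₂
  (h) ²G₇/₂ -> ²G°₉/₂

7

(a) forbidden (ΔL, ΔJ fail)
(b) allowed
(c) allowed
(d) allowed
(e) allowed
(f) allowed
(g) allowed
(h) allowed
Total allowed: 7 of 8.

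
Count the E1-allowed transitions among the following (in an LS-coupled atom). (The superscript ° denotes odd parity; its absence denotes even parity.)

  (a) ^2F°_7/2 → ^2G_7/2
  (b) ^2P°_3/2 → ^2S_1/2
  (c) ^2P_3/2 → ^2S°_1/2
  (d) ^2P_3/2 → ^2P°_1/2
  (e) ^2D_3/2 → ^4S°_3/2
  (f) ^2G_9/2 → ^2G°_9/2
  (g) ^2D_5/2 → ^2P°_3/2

(a) allowed
(b) allowed
(c) allowed
(d) allowed
(e) forbidden (ΔS, ΔL fail)
(f) allowed
(g) allowed
Total allowed: 6 of 7.

6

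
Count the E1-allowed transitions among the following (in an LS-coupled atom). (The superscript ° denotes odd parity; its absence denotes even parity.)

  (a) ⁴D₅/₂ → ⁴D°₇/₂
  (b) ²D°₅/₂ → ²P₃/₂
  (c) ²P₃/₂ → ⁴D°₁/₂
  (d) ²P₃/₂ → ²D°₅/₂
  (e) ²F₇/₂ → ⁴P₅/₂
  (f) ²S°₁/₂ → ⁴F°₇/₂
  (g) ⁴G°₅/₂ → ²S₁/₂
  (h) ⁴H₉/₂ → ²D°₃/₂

(a) allowed
(b) allowed
(c) forbidden (ΔS fails)
(d) allowed
(e) forbidden (parity, ΔS, ΔL fail)
(f) forbidden (parity, ΔS, ΔL, ΔJ fail)
(g) forbidden (ΔS, ΔL, ΔJ fail)
(h) forbidden (ΔS, ΔL, ΔJ fail)
Total allowed: 3 of 8.

3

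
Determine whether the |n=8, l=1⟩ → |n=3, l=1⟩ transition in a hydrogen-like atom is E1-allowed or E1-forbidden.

Initial l = 1, final l = 1, so Δl = +0. E1 requires Δl = ±1: fails.
The transition is electric-dipole forbidden.

forbidden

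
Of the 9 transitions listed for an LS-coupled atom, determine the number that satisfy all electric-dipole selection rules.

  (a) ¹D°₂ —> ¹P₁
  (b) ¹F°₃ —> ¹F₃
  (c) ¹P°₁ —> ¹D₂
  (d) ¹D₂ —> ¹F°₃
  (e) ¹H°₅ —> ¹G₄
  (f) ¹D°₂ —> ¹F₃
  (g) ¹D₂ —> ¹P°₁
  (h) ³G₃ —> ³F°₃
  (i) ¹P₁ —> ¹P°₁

(a) allowed
(b) allowed
(c) allowed
(d) allowed
(e) allowed
(f) allowed
(g) allowed
(h) allowed
(i) allowed
Total allowed: 9 of 9.

9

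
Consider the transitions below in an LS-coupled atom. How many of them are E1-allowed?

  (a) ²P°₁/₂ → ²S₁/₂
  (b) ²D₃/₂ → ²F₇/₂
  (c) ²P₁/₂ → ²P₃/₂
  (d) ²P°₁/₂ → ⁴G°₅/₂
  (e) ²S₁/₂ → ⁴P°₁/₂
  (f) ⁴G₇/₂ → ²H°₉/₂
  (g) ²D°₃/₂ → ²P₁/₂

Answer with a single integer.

(a) allowed
(b) forbidden (parity, ΔJ fail)
(c) forbidden (parity fails)
(d) forbidden (parity, ΔS, ΔL, ΔJ fail)
(e) forbidden (ΔS fails)
(f) forbidden (ΔS fails)
(g) allowed
Total allowed: 2 of 7.

2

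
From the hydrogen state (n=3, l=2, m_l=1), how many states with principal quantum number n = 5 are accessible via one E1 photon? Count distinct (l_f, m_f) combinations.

E1 requires Δl = ±1, so l_f ∈ {1, 3}; with 0 ≤ l_f ≤ n_f−1 = 4, the allowed l_f values are {1, 3}.
For l_f = 1: m_f ∈ {m_i−1, m_i, m_i+1} ∩ [−1, 1] = {0, 1} → 2 states.
For l_f = 3: m_f ∈ {m_i−1, m_i, m_i+1} ∩ [−3, 3] = {0, 1, 2} → 3 states.
Total: 5.

5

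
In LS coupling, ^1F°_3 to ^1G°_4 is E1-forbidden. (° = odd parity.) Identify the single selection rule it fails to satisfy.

parity

Reading off the term symbols: S 0→0, L 3→4, J 3→4, parity odd→odd.
Parity must change: odd → odd — violated.
ΔS = 0: S: 0 → 0 — satisfied.
ΔL = 0, ±1 (not L=0↔0): L: 3 → 4, ΔL = +1 — satisfied.
ΔJ = 0, ±1 (not J=0↔0): J: 3 → 4, ΔJ = +1 — satisfied.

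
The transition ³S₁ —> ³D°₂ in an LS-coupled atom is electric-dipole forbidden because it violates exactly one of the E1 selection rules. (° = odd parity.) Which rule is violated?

Parity must change: even → odd — satisfied.
ΔJ = 0, ±1 (not J=0↔0): J: 1 → 2, ΔJ = +1 — satisfied.
ΔS = 0: S: 1 → 1 — satisfied.
ΔL = 0, ±1 (not L=0↔0): L: 0 → 2, ΔL = +2 — violated.

the ΔL = 0, ±1 rule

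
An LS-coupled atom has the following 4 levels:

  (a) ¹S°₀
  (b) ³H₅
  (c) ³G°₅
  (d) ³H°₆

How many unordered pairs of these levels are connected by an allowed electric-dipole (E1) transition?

2

(a)–(b): forbidden (ΔS, ΔL, ΔJ).
(a)–(c): forbidden (parity, ΔS, ΔL, ΔJ).
(a)–(d): forbidden (parity, ΔS, ΔL, ΔJ).
(b)–(c): allowed.
(b)–(d): allowed.
(c)–(d): forbidden (parity).
Allowed pairs: 2 of 6.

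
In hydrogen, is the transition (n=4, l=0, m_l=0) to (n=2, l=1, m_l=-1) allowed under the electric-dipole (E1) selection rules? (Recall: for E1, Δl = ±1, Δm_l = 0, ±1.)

l: 0 → 1 (Δl = +1). Δl = ±1 ok.
Δm_l = -1 − (0) = -1. E1 requires Δm_l = 0, ±1: ok.
All E1 selection rules are satisfied.

allowed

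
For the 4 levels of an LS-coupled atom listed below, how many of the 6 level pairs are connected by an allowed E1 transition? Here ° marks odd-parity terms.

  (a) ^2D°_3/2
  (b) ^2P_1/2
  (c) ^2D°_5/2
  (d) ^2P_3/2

(a)–(b): allowed.
(a)–(c): forbidden (parity).
(a)–(d): allowed.
(b)–(c): forbidden (ΔJ).
(b)–(d): forbidden (parity).
(c)–(d): allowed.
Allowed pairs: 3 of 6.

3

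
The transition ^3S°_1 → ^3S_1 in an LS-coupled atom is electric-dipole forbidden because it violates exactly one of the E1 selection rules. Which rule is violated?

the L=0 ↔ L=0 exclusion

Initial level: S=1, L=0, J=1, parity odd. Final level: S=1, L=0, J=1, parity even.
Parity must change: odd → even — ✓.
ΔL = 0, ±1 (not L=0↔0): L: 0 → 0, ΔL = +0 — ✗.
ΔS = 0: S: 1 → 1 — ✓.
ΔJ = 0, ±1 (not J=0↔0): J: 1 → 1, ΔJ = +0 — ✓.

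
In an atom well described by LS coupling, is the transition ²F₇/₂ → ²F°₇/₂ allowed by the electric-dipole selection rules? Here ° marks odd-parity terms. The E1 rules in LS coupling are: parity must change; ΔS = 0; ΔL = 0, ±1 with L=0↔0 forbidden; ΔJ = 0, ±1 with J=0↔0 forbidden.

allowed

Initial level: S=1/2, L=3, J=7/2, parity even. Final level: S=1/2, L=3, J=7/2, parity odd.
Parity must change: even → odd — ✓.
ΔS = 0: S: 1/2 → 1/2 — ✓.
ΔL = 0, ±1 (not L=0↔0): L: 3 → 3, ΔL = +0 — ✓.
ΔJ = 0, ±1 (not J=0↔0): J: 7/2 → 7/2, ΔJ = +0 — ✓.
All four E1 rules are satisfied.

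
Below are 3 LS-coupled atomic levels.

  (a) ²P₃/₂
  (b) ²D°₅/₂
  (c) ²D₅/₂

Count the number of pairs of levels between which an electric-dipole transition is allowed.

2

(a)–(b): allowed.
(a)–(c): forbidden (parity).
(b)–(c): allowed.
Allowed pairs: 2 of 3.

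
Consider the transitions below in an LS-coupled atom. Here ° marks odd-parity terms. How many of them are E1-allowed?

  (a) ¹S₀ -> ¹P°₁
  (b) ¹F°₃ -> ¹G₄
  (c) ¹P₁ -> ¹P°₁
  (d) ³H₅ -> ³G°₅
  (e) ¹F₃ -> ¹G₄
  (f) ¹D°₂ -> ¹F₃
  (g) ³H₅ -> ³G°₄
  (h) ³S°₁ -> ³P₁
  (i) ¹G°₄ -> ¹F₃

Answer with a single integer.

(a) allowed
(b) allowed
(c) allowed
(d) allowed
(e) forbidden (parity fails)
(f) allowed
(g) allowed
(h) allowed
(i) allowed
Total allowed: 8 of 9.

8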